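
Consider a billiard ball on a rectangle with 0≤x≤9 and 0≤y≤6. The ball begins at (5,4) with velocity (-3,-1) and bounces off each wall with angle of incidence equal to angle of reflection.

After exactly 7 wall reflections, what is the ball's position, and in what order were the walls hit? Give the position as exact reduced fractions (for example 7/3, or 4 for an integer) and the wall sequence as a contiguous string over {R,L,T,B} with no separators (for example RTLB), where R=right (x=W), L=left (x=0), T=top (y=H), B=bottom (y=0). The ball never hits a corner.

Final position: (0,7/3)
Wall sequence: LBRLTRL

1. t=5/3 → L at (0,7/3); v=(3,-1)
2. t=7/3 → B at (7,0); v=(3,1)
3. t=2/3 → R at (9,2/3); v=(-3,1)
4. t=3 → L at (0,11/3); v=(3,1)
5. t=7/3 → T at (7,6); v=(3,-1)
6. t=2/3 → R at (9,16/3); v=(-3,-1)
7. t=3 → L at (0,7/3); v=(3,-1)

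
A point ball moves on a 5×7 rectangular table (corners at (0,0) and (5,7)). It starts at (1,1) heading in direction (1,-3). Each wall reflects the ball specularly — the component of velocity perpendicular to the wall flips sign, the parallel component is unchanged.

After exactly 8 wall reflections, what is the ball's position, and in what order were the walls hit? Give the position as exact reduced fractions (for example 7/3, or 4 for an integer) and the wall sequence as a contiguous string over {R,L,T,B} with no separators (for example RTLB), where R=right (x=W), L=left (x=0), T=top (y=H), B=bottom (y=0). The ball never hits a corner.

Final position: (3,7)
Wall sequence: BTRBTLBT

1. t=1/3 → B at (4/3,0); v=(1,3)
2. t=7/3 → T at (11/3,7); v=(1,-3)
3. t=4/3 → R at (5,3); v=(-1,-3)
4. t=1 → B at (4,0); v=(-1,3)
5. t=7/3 → T at (5/3,7); v=(-1,-3)
6. t=5/3 → L at (0,2); v=(1,-3)
7. t=2/3 → B at (2/3,0); v=(1,3)
8. t=7/3 → T at (3,7); v=(1,-3)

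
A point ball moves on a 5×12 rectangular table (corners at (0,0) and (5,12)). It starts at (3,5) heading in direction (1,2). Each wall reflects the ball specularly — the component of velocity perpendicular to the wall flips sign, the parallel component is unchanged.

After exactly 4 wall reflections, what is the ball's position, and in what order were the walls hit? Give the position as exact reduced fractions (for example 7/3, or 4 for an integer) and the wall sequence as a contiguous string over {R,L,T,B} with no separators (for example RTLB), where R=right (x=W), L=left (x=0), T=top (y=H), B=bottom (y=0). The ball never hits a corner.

Final position: (5/2,0)
Wall sequence: RTLB

1. t=2 → R at (5,9); v=(-1,2)
2. t=3/2 → T at (7/2,12); v=(-1,-2)
3. t=7/2 → L at (0,5); v=(1,-2)
4. t=5/2 → B at (5/2,0); v=(1,2)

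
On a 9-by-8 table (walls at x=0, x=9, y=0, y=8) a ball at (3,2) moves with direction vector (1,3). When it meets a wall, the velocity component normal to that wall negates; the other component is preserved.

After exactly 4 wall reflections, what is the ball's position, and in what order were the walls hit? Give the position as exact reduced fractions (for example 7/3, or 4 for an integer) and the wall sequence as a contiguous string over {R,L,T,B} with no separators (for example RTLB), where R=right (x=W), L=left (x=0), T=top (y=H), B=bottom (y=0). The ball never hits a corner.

1. t=2 → T at (5,8); v=(1,-3)
2. t=8/3 → B at (23/3,0); v=(1,3)
3. t=4/3 → R at (9,4); v=(-1,3)
4. t=4/3 → T at (23/3,8); v=(-1,-3)

Final position: (23/3,8)
Wall sequence: TBRT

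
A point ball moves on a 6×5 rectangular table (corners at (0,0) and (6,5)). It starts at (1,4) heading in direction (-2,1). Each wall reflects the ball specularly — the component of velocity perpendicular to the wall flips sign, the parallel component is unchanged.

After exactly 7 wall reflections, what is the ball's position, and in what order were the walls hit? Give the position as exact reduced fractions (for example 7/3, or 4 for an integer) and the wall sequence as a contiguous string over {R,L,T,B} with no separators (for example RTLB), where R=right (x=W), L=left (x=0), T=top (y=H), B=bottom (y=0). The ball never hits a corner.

1. t=1/2 → L at (0,9/2); v=(2,1)
2. t=1/2 → T at (1,5); v=(2,-1)
3. t=5/2 → R at (6,5/2); v=(-2,-1)
4. t=5/2 → B at (1,0); v=(-2,1)
5. t=1/2 → L at (0,1/2); v=(2,1)
6. t=3 → R at (6,7/2); v=(-2,1)
7. t=3/2 → T at (3,5); v=(-2,-1)

Final position: (3,5)
Wall sequence: LTRBLRT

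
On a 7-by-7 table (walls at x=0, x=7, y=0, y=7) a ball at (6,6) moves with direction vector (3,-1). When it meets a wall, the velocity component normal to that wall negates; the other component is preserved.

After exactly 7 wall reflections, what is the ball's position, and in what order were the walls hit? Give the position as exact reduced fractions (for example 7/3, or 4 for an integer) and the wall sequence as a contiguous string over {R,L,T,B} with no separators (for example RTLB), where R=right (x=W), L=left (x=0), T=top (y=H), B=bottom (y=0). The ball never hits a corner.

Final position: (0,6)
Wall sequence: RLRBLRL

1. t=1/3 → R at (7,17/3); v=(-3,-1)
2. t=7/3 → L at (0,10/3); v=(3,-1)
3. t=7/3 → R at (7,1); v=(-3,-1)
4. t=1 → B at (4,0); v=(-3,1)
5. t=4/3 → L at (0,4/3); v=(3,1)
6. t=7/3 → R at (7,11/3); v=(-3,1)
7. t=7/3 → L at (0,6); v=(3,1)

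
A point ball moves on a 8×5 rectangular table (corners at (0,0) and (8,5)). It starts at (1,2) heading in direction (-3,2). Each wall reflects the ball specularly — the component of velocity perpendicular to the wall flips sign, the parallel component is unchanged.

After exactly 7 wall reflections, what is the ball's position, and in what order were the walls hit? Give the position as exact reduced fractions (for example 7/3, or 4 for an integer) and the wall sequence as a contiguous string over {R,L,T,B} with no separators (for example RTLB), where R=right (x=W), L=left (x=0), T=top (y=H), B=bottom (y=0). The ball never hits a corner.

Final position: (8,4/3)
Wall sequence: LTRBLTR

1. t=1/3 → L at (0,8/3); v=(3,2)
2. t=7/6 → T at (7/2,5); v=(3,-2)
3. t=3/2 → R at (8,2); v=(-3,-2)
4. t=1 → B at (5,0); v=(-3,2)
5. t=5/3 → L at (0,10/3); v=(3,2)
6. t=5/6 → T at (5/2,5); v=(3,-2)
7. t=11/6 → R at (8,4/3); v=(-3,-2)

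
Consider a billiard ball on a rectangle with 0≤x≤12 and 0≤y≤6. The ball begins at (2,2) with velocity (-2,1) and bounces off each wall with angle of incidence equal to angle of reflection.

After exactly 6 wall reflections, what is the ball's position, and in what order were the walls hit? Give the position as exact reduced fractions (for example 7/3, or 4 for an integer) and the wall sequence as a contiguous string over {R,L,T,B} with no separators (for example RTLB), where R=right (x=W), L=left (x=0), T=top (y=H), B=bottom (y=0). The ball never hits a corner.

1. t=1 → L at (0,3); v=(2,1)
2. t=3 → T at (6,6); v=(2,-1)
3. t=3 → R at (12,3); v=(-2,-1)
4. t=3 → B at (6,0); v=(-2,1)
5. t=3 → L at (0,3); v=(2,1)
6. t=3 → T at (6,6); v=(2,-1)

Final position: (6,6)
Wall sequence: LTRBLT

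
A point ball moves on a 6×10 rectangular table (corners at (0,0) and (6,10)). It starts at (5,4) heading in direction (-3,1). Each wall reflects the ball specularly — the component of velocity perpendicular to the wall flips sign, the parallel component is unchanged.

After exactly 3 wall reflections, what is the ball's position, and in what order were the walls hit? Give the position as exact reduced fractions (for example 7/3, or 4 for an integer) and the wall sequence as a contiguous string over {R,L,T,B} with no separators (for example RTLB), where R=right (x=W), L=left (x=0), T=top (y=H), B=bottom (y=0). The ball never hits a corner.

1. t=5/3 → L at (0,17/3); v=(3,1)
2. t=2 → R at (6,23/3); v=(-3,1)
3. t=2 → L at (0,29/3); v=(3,1)

Final position: (0,29/3)
Wall sequence: LRL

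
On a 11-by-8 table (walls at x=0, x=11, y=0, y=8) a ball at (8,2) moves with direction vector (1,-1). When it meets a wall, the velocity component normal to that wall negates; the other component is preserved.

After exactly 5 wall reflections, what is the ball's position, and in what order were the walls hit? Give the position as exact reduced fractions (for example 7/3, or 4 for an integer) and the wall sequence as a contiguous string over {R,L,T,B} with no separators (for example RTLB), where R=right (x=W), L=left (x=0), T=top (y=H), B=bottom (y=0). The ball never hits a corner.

Final position: (4,0)
Wall sequence: BRTLB

1. t=2 → B at (10,0); v=(1,1)
2. t=1 → R at (11,1); v=(-1,1)
3. t=7 → T at (4,8); v=(-1,-1)
4. t=4 → L at (0,4); v=(1,-1)
5. t=4 → B at (4,0); v=(1,1)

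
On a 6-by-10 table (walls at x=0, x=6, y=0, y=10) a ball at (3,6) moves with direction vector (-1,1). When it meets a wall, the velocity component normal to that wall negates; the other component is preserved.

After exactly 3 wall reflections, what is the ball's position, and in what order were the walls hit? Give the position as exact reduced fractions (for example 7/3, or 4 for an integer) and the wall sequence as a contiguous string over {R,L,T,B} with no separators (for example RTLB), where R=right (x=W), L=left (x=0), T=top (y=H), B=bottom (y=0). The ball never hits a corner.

Final position: (6,5)
Wall sequence: LTR

1. t=3 → L at (0,9); v=(1,1)
2. t=1 → T at (1,10); v=(1,-1)
3. t=5 → R at (6,5); v=(-1,-1)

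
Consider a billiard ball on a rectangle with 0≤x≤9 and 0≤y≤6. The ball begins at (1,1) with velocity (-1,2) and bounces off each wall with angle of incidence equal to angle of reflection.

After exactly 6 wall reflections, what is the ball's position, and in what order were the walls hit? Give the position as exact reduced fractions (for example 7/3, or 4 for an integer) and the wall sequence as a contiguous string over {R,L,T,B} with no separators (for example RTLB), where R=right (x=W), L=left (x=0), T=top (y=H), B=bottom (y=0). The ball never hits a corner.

Final position: (15/2,0)
Wall sequence: LTBTRB

1. t=1 → L at (0,3); v=(1,2)
2. t=3/2 → T at (3/2,6); v=(1,-2)
3. t=3 → B at (9/2,0); v=(1,2)
4. t=3 → T at (15/2,6); v=(1,-2)
5. t=3/2 → R at (9,3); v=(-1,-2)
6. t=3/2 → B at (15/2,0); v=(-1,2)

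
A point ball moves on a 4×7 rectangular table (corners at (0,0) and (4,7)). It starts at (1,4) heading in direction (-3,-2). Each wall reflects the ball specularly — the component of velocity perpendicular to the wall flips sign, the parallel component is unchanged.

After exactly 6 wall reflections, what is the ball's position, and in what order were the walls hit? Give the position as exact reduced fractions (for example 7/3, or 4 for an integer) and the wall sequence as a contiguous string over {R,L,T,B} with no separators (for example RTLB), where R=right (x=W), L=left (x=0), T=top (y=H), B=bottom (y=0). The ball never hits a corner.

1. t=1/3 → L at (0,10/3); v=(3,-2)
2. t=4/3 → R at (4,2/3); v=(-3,-2)
3. t=1/3 → B at (3,0); v=(-3,2)
4. t=1 → L at (0,2); v=(3,2)
5. t=4/3 → R at (4,14/3); v=(-3,2)
6. t=7/6 → T at (1/2,7); v=(-3,-2)

Final position: (1/2,7)
Wall sequence: LRBLRT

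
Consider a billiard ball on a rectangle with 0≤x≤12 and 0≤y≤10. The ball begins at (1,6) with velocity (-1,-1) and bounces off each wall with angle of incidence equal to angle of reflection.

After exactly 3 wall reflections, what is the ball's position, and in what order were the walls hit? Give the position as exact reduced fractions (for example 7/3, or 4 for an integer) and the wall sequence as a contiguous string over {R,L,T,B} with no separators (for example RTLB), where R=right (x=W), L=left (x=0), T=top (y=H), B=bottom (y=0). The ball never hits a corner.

Final position: (12,7)
Wall sequence: LBR

1. t=1 → L at (0,5); v=(1,-1)
2. t=5 → B at (5,0); v=(1,1)
3. t=7 → R at (12,7); v=(-1,1)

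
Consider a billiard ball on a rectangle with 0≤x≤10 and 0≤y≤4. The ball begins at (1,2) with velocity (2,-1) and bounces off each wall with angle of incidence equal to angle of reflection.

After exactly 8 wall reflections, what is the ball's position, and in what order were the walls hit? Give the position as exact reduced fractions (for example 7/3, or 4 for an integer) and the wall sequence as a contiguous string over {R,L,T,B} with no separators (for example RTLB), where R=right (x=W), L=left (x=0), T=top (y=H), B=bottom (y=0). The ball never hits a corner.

Final position: (3,0)
Wall sequence: BRTLBTRB

1. t=2 → B at (5,0); v=(2,1)
2. t=5/2 → R at (10,5/2); v=(-2,1)
3. t=3/2 → T at (7,4); v=(-2,-1)
4. t=7/2 → L at (0,1/2); v=(2,-1)
5. t=1/2 → B at (1,0); v=(2,1)
6. t=4 → T at (9,4); v=(2,-1)
7. t=1/2 → R at (10,7/2); v=(-2,-1)
8. t=7/2 → B at (3,0); v=(-2,1)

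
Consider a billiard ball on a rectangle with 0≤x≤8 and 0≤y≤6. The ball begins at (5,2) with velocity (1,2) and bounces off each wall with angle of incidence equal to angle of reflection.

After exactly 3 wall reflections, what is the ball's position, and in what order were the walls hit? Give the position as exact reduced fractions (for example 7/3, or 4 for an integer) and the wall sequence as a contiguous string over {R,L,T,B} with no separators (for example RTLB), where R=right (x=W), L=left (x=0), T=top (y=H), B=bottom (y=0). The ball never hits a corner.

1. t=2 → T at (7,6); v=(1,-2)
2. t=1 → R at (8,4); v=(-1,-2)
3. t=2 → B at (6,0); v=(-1,2)

Final position: (6,0)
Wall sequence: TRB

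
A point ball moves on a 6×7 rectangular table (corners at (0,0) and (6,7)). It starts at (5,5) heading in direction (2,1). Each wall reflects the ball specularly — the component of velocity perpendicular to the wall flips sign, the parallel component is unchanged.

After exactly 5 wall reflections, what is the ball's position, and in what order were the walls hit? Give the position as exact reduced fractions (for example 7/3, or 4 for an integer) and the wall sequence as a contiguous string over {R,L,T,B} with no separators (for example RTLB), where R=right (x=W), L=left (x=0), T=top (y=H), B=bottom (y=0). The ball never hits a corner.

1. t=1/2 → R at (6,11/2); v=(-2,1)
2. t=3/2 → T at (3,7); v=(-2,-1)
3. t=3/2 → L at (0,11/2); v=(2,-1)
4. t=3 → R at (6,5/2); v=(-2,-1)
5. t=5/2 → B at (1,0); v=(-2,1)

Final position: (1,0)
Wall sequence: RTLRB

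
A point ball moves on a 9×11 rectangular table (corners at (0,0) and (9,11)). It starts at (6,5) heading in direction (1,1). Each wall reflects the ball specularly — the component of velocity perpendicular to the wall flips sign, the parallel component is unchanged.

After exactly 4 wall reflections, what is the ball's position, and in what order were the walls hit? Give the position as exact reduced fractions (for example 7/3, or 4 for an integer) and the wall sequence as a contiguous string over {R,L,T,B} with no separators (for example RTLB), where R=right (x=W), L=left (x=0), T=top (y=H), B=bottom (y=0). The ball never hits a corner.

1. t=3 → R at (9,8); v=(-1,1)
2. t=3 → T at (6,11); v=(-1,-1)
3. t=6 → L at (0,5); v=(1,-1)
4. t=5 → B at (5,0); v=(1,1)

Final position: (5,0)
Wall sequence: RTLB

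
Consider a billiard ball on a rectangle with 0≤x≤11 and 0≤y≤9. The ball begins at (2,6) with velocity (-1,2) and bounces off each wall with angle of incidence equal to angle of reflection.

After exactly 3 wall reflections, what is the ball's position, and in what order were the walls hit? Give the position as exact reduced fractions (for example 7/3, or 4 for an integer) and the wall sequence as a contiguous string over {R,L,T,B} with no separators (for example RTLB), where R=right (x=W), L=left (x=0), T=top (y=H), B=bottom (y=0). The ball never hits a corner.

1. t=3/2 → T at (1/2,9); v=(-1,-2)
2. t=1/2 → L at (0,8); v=(1,-2)
3. t=4 → B at (4,0); v=(1,2)

Final position: (4,0)
Wall sequence: TLB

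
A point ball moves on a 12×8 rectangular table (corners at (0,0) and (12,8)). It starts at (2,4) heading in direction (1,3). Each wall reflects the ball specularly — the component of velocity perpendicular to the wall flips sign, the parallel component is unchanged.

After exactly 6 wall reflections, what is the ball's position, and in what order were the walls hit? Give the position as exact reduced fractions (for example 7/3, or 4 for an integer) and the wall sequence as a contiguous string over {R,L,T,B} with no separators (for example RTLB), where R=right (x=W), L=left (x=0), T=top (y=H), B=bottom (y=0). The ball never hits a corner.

1. t=4/3 → T at (10/3,8); v=(1,-3)
2. t=8/3 → B at (6,0); v=(1,3)
3. t=8/3 → T at (26/3,8); v=(1,-3)
4. t=8/3 → B at (34/3,0); v=(1,3)
5. t=2/3 → R at (12,2); v=(-1,3)
6. t=2 → T at (10,8); v=(-1,-3)

Final position: (10,8)
Wall sequence: TBTBRT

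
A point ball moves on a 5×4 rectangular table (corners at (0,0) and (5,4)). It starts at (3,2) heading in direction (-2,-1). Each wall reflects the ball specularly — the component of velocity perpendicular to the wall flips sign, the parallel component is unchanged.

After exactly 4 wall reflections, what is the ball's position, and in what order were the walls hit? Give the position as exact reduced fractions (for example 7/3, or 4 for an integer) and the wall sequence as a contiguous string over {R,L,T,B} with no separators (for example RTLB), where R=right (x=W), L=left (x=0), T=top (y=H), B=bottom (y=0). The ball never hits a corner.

1. t=3/2 → L at (0,1/2); v=(2,-1)
2. t=1/2 → B at (1,0); v=(2,1)
3. t=2 → R at (5,2); v=(-2,1)
4. t=2 → T at (1,4); v=(-2,-1)

Final position: (1,4)
Wall sequence: LBRT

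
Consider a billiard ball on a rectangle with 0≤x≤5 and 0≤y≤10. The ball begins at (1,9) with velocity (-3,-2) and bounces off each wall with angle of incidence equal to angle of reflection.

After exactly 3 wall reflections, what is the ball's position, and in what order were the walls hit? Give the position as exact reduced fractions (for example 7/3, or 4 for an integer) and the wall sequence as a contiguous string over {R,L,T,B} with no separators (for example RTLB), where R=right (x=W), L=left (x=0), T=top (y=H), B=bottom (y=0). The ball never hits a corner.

Final position: (0,5/3)
Wall sequence: LRL

1. t=1/3 → L at (0,25/3); v=(3,-2)
2. t=5/3 → R at (5,5); v=(-3,-2)
3. t=5/3 → L at (0,5/3); v=(3,-2)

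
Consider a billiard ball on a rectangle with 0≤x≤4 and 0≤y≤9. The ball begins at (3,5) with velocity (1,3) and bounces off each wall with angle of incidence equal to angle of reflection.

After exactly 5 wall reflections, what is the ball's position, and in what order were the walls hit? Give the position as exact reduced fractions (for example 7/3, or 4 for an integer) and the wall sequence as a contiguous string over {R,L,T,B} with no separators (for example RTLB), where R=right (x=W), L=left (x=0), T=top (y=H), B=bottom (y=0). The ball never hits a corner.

Final position: (7/3,9)
Wall sequence: RTBLT

1. t=1 → R at (4,8); v=(-1,3)
2. t=1/3 → T at (11/3,9); v=(-1,-3)
3. t=3 → B at (2/3,0); v=(-1,3)
4. t=2/3 → L at (0,2); v=(1,3)
5. t=7/3 → T at (7/3,9); v=(1,-3)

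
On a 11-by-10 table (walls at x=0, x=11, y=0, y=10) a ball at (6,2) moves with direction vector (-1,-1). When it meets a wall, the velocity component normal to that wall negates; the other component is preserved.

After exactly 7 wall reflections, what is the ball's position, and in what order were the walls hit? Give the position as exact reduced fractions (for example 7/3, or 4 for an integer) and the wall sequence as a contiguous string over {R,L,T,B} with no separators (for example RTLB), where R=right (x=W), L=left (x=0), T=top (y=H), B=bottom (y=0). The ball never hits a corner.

Final position: (4,10)
Wall sequence: BLTRBLT

1. t=2 → B at (4,0); v=(-1,1)
2. t=4 → L at (0,4); v=(1,1)
3. t=6 → T at (6,10); v=(1,-1)
4. t=5 → R at (11,5); v=(-1,-1)
5. t=5 → B at (6,0); v=(-1,1)
6. t=6 → L at (0,6); v=(1,1)
7. t=4 → T at (4,10); v=(1,-1)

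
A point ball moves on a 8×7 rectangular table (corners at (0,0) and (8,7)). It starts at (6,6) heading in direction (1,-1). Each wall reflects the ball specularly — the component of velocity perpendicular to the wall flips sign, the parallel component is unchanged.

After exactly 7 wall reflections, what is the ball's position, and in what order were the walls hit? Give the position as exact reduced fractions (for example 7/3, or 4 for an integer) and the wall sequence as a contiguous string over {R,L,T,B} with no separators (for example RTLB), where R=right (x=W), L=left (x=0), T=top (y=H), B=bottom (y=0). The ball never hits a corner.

Final position: (0,6)
Wall sequence: RBLTRBL

1. t=2 → R at (8,4); v=(-1,-1)
2. t=4 → B at (4,0); v=(-1,1)
3. t=4 → L at (0,4); v=(1,1)
4. t=3 → T at (3,7); v=(1,-1)
5. t=5 → R at (8,2); v=(-1,-1)
6. t=2 → B at (6,0); v=(-1,1)
7. t=6 → L at (0,6); v=(1,1)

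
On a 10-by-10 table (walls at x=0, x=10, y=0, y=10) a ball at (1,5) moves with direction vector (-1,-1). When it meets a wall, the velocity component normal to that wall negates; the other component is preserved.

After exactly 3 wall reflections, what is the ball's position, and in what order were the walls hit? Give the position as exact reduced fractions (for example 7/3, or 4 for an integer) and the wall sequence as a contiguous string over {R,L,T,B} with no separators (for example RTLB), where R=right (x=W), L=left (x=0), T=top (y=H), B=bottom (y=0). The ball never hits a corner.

Final position: (10,6)
Wall sequence: LBR

1. t=1 → L at (0,4); v=(1,-1)
2. t=4 → B at (4,0); v=(1,1)
3. t=6 → R at (10,6); v=(-1,1)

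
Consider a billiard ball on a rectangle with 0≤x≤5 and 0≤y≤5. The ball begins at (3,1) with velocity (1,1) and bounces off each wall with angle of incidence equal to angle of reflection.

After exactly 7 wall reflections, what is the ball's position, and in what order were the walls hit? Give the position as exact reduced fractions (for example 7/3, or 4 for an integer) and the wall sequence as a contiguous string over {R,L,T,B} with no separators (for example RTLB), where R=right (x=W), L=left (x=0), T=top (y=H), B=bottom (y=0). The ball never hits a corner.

Final position: (0,2)
Wall sequence: RTLBRTL

1. t=2 → R at (5,3); v=(-1,1)
2. t=2 → T at (3,5); v=(-1,-1)
3. t=3 → L at (0,2); v=(1,-1)
4. t=2 → B at (2,0); v=(1,1)
5. t=3 → R at (5,3); v=(-1,1)
6. t=2 → T at (3,5); v=(-1,-1)
7. t=3 → L at (0,2); v=(1,-1)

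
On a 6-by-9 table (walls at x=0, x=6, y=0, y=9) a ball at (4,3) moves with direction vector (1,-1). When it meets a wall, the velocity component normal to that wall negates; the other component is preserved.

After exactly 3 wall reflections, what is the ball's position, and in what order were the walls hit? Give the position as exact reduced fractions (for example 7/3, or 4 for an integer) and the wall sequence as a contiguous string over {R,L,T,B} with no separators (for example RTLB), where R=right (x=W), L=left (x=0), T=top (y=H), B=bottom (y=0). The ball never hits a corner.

1. t=2 → R at (6,1); v=(-1,-1)
2. t=1 → B at (5,0); v=(-1,1)
3. t=5 → L at (0,5); v=(1,1)

Final position: (0,5)
Wall sequence: RBL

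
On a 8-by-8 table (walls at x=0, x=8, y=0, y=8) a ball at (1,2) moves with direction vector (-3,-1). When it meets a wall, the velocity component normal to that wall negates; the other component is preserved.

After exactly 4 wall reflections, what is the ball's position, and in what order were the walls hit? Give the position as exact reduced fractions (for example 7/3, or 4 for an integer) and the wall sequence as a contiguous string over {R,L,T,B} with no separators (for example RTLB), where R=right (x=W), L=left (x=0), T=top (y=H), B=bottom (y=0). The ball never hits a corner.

1. t=1/3 → L at (0,5/3); v=(3,-1)
2. t=5/3 → B at (5,0); v=(3,1)
3. t=1 → R at (8,1); v=(-3,1)
4. t=8/3 → L at (0,11/3); v=(3,1)

Final position: (0,11/3)
Wall sequence: LBRL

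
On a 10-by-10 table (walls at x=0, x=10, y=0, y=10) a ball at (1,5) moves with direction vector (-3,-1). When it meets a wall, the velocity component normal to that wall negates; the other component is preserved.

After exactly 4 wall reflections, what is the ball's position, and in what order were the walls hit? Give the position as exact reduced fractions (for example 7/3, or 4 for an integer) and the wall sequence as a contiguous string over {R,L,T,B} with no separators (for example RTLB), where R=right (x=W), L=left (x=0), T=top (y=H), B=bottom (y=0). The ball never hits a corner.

Final position: (0,2)
Wall sequence: LRBL

1. t=1/3 → L at (0,14/3); v=(3,-1)
2. t=10/3 → R at (10,4/3); v=(-3,-1)
3. t=4/3 → B at (6,0); v=(-3,1)
4. t=2 → L at (0,2); v=(3,1)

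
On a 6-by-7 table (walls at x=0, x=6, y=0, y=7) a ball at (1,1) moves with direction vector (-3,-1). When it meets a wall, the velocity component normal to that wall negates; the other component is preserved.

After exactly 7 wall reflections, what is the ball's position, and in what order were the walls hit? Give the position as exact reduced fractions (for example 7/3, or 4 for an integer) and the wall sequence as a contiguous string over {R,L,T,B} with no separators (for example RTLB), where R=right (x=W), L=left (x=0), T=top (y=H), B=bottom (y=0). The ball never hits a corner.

Final position: (0,20/3)
Wall sequence: LBRLRTL

1. t=1/3 → L at (0,2/3); v=(3,-1)
2. t=2/3 → B at (2,0); v=(3,1)
3. t=4/3 → R at (6,4/3); v=(-3,1)
4. t=2 → L at (0,10/3); v=(3,1)
5. t=2 → R at (6,16/3); v=(-3,1)
6. t=5/3 → T at (1,7); v=(-3,-1)
7. t=1/3 → L at (0,20/3); v=(3,-1)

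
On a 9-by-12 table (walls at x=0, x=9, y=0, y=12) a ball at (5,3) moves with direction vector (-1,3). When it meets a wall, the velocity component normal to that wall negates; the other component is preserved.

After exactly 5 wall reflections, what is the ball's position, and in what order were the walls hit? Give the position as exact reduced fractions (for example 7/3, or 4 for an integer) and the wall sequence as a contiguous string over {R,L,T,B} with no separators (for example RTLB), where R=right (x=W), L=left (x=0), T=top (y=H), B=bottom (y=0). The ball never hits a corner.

1. t=3 → T at (2,12); v=(-1,-3)
2. t=2 → L at (0,6); v=(1,-3)
3. t=2 → B at (2,0); v=(1,3)
4. t=4 → T at (6,12); v=(1,-3)
5. t=3 → R at (9,3); v=(-1,-3)

Final position: (9,3)
Wall sequence: TLBTR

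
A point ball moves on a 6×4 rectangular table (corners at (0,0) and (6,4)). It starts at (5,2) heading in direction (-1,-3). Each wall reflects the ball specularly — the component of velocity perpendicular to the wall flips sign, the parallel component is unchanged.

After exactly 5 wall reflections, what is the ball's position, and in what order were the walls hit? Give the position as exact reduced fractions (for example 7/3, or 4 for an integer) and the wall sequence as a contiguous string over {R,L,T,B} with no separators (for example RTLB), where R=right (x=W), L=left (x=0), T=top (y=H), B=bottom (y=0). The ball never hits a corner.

Final position: (0,3)
Wall sequence: BTBTL

1. t=2/3 → B at (13/3,0); v=(-1,3)
2. t=4/3 → T at (3,4); v=(-1,-3)
3. t=4/3 → B at (5/3,0); v=(-1,3)
4. t=4/3 → T at (1/3,4); v=(-1,-3)
5. t=1/3 → L at (0,3); v=(1,-3)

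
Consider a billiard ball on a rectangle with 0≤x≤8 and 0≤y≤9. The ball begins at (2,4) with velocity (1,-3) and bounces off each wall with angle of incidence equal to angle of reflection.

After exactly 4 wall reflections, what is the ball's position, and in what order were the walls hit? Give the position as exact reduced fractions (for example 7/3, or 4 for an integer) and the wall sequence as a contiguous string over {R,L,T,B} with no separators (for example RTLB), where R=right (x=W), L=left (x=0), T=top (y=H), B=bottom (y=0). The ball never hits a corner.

Final position: (20/3,0)
Wall sequence: BTRB

1. t=4/3 → B at (10/3,0); v=(1,3)
2. t=3 → T at (19/3,9); v=(1,-3)
3. t=5/3 → R at (8,4); v=(-1,-3)
4. t=4/3 → B at (20/3,0); v=(-1,3)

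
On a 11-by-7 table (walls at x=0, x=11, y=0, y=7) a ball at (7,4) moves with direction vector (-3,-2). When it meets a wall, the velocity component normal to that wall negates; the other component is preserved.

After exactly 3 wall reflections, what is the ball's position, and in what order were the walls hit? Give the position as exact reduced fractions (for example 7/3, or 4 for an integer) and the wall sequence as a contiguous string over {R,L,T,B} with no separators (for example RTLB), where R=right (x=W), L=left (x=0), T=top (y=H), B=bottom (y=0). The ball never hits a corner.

Final position: (19/2,7)
Wall sequence: BLT

1. t=2 → B at (1,0); v=(-3,2)
2. t=1/3 → L at (0,2/3); v=(3,2)
3. t=19/6 → T at (19/2,7); v=(3,-2)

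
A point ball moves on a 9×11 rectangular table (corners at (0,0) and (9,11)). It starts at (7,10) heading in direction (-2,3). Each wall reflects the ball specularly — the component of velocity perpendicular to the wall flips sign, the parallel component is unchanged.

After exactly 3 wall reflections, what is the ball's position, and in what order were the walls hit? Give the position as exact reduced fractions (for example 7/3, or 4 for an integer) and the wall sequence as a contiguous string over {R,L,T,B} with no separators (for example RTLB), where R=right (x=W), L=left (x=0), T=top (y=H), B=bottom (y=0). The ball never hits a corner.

Final position: (1,0)
Wall sequence: TLB

1. t=1/3 → T at (19/3,11); v=(-2,-3)
2. t=19/6 → L at (0,3/2); v=(2,-3)
3. t=1/2 → B at (1,0); v=(2,3)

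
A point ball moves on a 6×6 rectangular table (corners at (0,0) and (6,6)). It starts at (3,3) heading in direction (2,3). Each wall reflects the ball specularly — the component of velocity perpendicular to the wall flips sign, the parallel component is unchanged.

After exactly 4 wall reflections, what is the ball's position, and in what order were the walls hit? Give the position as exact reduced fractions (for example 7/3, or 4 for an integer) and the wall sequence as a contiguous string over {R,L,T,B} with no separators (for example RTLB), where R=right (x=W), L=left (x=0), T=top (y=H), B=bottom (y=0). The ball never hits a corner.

Final position: (0,9/2)
Wall sequence: TRBL

1. t=1 → T at (5,6); v=(2,-3)
2. t=1/2 → R at (6,9/2); v=(-2,-3)
3. t=3/2 → B at (3,0); v=(-2,3)
4. t=3/2 → L at (0,9/2); v=(2,3)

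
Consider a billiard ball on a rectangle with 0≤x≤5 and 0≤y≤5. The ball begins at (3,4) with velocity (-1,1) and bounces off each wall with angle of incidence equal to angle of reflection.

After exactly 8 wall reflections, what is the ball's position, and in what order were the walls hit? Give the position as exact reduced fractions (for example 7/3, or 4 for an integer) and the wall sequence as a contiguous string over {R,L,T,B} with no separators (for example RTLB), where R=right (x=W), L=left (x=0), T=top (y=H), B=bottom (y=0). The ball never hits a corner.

Final position: (5,2)
Wall sequence: TLBRTLBR

1. t=1 → T at (2,5); v=(-1,-1)
2. t=2 → L at (0,3); v=(1,-1)
3. t=3 → B at (3,0); v=(1,1)
4. t=2 → R at (5,2); v=(-1,1)
5. t=3 → T at (2,5); v=(-1,-1)
6. t=2 → L at (0,3); v=(1,-1)
7. t=3 → B at (3,0); v=(1,1)
8. t=2 → R at (5,2); v=(-1,1)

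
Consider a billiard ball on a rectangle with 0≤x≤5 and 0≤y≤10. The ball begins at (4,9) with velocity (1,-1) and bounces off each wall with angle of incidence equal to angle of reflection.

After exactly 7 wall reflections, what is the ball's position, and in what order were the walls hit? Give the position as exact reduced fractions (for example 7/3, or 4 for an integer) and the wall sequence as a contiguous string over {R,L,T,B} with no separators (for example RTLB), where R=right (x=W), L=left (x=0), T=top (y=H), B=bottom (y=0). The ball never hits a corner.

Final position: (5,8)
Wall sequence: RLBRLTR

1. t=1 → R at (5,8); v=(-1,-1)
2. t=5 → L at (0,3); v=(1,-1)
3. t=3 → B at (3,0); v=(1,1)
4. t=2 → R at (5,2); v=(-1,1)
5. t=5 → L at (0,7); v=(1,1)
6. t=3 → T at (3,10); v=(1,-1)
7. t=2 → R at (5,8); v=(-1,-1)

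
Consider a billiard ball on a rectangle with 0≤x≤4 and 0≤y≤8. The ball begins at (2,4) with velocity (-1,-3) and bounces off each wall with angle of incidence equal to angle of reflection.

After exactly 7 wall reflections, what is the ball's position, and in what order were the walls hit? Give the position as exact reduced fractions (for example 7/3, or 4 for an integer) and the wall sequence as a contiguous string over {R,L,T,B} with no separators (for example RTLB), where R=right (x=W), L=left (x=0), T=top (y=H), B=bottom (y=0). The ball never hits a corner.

Final position: (0,6)
Wall sequence: BLTRBTL

1. t=4/3 → B at (2/3,0); v=(-1,3)
2. t=2/3 → L at (0,2); v=(1,3)
3. t=2 → T at (2,8); v=(1,-3)
4. t=2 → R at (4,2); v=(-1,-3)
5. t=2/3 → B at (10/3,0); v=(-1,3)
6. t=8/3 → T at (2/3,8); v=(-1,-3)
7. t=2/3 → L at (0,6); v=(1,-3)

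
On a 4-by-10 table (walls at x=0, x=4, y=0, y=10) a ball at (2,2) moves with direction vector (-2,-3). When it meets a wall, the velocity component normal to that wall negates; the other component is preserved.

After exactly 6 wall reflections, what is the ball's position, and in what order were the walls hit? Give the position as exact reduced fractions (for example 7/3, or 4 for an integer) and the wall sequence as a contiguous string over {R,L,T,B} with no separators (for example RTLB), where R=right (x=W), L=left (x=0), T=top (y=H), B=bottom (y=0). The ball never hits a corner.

Final position: (4,1)
Wall sequence: BLRTLR

1. t=2/3 → B at (2/3,0); v=(-2,3)
2. t=1/3 → L at (0,1); v=(2,3)
3. t=2 → R at (4,7); v=(-2,3)
4. t=1 → T at (2,10); v=(-2,-3)
5. t=1 → L at (0,7); v=(2,-3)
6. t=2 → R at (4,1); v=(-2,-3)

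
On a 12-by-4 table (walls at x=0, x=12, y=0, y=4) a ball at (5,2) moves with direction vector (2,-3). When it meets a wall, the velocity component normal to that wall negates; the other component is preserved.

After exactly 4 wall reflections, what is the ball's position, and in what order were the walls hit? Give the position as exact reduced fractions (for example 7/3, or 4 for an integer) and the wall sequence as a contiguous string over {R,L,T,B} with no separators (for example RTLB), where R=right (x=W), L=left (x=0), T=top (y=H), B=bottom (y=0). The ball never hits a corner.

Final position: (12,1/2)
Wall sequence: BTBR

1. t=2/3 → B at (19/3,0); v=(2,3)
2. t=4/3 → T at (9,4); v=(2,-3)
3. t=4/3 → B at (35/3,0); v=(2,3)
4. t=1/6 → R at (12,1/2); v=(-2,3)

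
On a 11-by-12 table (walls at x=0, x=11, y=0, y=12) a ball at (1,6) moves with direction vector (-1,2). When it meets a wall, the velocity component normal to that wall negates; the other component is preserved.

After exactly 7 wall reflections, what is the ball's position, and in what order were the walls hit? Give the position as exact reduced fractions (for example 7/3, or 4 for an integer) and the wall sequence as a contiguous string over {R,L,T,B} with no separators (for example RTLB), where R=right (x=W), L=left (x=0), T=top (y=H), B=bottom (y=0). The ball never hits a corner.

Final position: (0,4)
Wall sequence: LTBRTBL

1. t=1 → L at (0,8); v=(1,2)
2. t=2 → T at (2,12); v=(1,-2)
3. t=6 → B at (8,0); v=(1,2)
4. t=3 → R at (11,6); v=(-1,2)
5. t=3 → T at (8,12); v=(-1,-2)
6. t=6 → B at (2,0); v=(-1,2)
7. t=2 → L at (0,4); v=(1,2)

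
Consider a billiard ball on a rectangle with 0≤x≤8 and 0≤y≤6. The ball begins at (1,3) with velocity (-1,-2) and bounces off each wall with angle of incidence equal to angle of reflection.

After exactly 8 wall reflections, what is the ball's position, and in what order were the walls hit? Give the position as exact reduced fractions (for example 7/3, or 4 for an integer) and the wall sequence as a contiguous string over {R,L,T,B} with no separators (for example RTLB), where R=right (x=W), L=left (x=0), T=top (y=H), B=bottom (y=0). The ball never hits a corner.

1. t=1 → L at (0,1); v=(1,-2)
2. t=1/2 → B at (1/2,0); v=(1,2)
3. t=3 → T at (7/2,6); v=(1,-2)
4. t=3 → B at (13/2,0); v=(1,2)
5. t=3/2 → R at (8,3); v=(-1,2)
6. t=3/2 → T at (13/2,6); v=(-1,-2)
7. t=3 → B at (7/2,0); v=(-1,2)
8. t=3 → T at (1/2,6); v=(-1,-2)

Final position: (1/2,6)
Wall sequence: LBTBRTBT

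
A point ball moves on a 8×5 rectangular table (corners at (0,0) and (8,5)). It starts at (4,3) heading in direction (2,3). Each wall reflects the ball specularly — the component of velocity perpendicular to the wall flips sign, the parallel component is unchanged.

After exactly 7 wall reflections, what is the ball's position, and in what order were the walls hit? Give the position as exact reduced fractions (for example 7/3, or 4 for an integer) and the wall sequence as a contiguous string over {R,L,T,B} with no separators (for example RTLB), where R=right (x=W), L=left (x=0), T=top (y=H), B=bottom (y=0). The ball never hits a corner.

Final position: (8/3,5)
Wall sequence: TRBTBLT

1. t=2/3 → T at (16/3,5); v=(2,-3)
2. t=4/3 → R at (8,1); v=(-2,-3)
3. t=1/3 → B at (22/3,0); v=(-2,3)
4. t=5/3 → T at (4,5); v=(-2,-3)
5. t=5/3 → B at (2/3,0); v=(-2,3)
6. t=1/3 → L at (0,1); v=(2,3)
7. t=4/3 → T at (8/3,5); v=(2,-3)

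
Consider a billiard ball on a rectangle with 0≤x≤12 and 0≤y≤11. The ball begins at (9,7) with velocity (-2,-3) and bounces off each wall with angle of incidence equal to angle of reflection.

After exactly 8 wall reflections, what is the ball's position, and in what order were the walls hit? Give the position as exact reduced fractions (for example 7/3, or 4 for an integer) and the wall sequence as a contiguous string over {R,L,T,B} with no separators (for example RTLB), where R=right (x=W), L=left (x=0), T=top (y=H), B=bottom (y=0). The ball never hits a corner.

Final position: (1,0)
Wall sequence: BLTBRTLB

1. t=7/3 → B at (13/3,0); v=(-2,3)
2. t=13/6 → L at (0,13/2); v=(2,3)
3. t=3/2 → T at (3,11); v=(2,-3)
4. t=11/3 → B at (31/3,0); v=(2,3)
5. t=5/6 → R at (12,5/2); v=(-2,3)
6. t=17/6 → T at (19/3,11); v=(-2,-3)
7. t=19/6 → L at (0,3/2); v=(2,-3)
8. t=1/2 → B at (1,0); v=(2,3)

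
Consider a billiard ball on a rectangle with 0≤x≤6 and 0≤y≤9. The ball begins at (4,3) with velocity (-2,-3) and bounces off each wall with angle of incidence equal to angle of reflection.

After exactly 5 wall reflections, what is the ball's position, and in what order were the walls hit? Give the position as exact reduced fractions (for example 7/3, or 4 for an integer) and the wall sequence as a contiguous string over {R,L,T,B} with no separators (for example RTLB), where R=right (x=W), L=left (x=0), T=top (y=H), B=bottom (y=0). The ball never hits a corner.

1. t=1 → B at (2,0); v=(-2,3)
2. t=1 → L at (0,3); v=(2,3)
3. t=2 → T at (4,9); v=(2,-3)
4. t=1 → R at (6,6); v=(-2,-3)
5. t=2 → B at (2,0); v=(-2,3)

Final position: (2,0)
Wall sequence: BLTRB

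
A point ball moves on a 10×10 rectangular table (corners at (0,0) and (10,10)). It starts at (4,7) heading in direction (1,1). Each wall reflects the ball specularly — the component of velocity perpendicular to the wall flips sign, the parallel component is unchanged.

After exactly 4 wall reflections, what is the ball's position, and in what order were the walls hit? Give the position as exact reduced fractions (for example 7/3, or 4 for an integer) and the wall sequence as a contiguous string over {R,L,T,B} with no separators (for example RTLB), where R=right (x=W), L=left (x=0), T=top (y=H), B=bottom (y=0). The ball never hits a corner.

Final position: (0,3)
Wall sequence: TRBL

1. t=3 → T at (7,10); v=(1,-1)
2. t=3 → R at (10,7); v=(-1,-1)
3. t=7 → B at (3,0); v=(-1,1)
4. t=3 → L at (0,3); v=(1,1)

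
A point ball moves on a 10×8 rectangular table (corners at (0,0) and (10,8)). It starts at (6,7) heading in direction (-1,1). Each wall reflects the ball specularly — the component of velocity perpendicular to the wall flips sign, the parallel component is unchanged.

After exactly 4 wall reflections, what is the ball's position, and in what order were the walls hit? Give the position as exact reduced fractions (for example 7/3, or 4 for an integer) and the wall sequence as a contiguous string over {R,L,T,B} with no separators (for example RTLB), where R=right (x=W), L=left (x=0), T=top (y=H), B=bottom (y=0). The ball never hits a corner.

Final position: (10,7)
Wall sequence: TLBR

1. t=1 → T at (5,8); v=(-1,-1)
2. t=5 → L at (0,3); v=(1,-1)
3. t=3 → B at (3,0); v=(1,1)
4. t=7 → R at (10,7); v=(-1,1)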